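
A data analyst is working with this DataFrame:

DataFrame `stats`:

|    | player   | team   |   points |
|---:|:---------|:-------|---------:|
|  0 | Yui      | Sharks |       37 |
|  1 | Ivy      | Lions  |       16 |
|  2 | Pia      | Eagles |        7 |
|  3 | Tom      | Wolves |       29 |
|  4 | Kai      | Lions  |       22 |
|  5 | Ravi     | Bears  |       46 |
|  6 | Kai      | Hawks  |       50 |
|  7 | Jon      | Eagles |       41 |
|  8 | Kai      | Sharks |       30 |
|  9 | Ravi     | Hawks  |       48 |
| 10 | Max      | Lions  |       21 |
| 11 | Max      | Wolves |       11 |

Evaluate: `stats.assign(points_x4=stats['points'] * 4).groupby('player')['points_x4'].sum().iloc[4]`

add column points_x4 = stats['points'] * 4:
   player    team  points  points_x4
0     Yui  Sharks      37        148
1     Ivy   Lions      16         64
2     Pia  Eagles       7         28
3     Tom  Wolves      29        116
4     Kai   Lions      22         88
5    Ravi   Bears      46        184
6     Kai   Hawks      50        200
7     Jon  Eagles      41        164
8     Kai  Sharks      30        120
9    Ravi   Hawks      48        192
10    Max   Lions      21         84
11    Max  Wolves      11         44
group by player, sum of points_x4:
player
Ivy      64
Jon     164
Kai     408
Max     128
Pia      28
Ravi    376
Tom     116
Yui     148
Name: points_x4, dtype: int64
So iloc[4] = 28.

28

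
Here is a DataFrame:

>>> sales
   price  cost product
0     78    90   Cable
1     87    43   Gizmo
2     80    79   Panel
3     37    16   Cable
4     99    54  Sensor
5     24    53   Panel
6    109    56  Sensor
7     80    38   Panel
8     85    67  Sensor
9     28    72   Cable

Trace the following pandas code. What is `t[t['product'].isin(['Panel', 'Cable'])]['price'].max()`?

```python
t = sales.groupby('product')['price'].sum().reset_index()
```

group by product, sum of price:
product
Cable     143
Gizmo      87
Panel     184
Sensor    293
Name: price, dtype: int64
reset_index():
  product  price
0   Cable    143
1   Gizmo     87
2   Panel    184
3  Sensor    293
filter rows where product in ['Panel', 'Cable']:
  product  price
0   Cable    143
2   Panel    184

184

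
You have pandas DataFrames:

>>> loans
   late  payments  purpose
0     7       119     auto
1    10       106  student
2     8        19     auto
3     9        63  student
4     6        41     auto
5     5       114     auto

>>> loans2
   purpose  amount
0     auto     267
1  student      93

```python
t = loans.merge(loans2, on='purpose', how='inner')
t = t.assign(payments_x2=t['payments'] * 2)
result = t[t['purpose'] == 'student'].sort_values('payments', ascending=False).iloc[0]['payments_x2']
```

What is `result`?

212

merge on 'purpose' (how='inner') → 6 rows:
   late  payments  purpose  amount
0     7       119     auto     267
1    10       106  student      93
2     8        19     auto     267
3     9        63  student      93
4     6        41     auto     267
5     5       114     auto     267
add column payments_x2 = t['payments'] * 2:
   late  payments  purpose  amount  payments_x2
0     7       119     auto     267          238
1    10       106  student      93          212
2     8        19     auto     267           38
3     9        63  student      93          126
4     6        41     auto     267           82
5     5       114     auto     267          228
filter rows where purpose == 'student':
   late  payments  purpose  amount  payments_x2
1    10       106  student      93          212
3     9        63  student      93          126
sort by payments descending:
   late  payments  purpose  amount  payments_x2
1    10       106  student      93          212
3     9        63  student      93          126
Reading off the value at position 0, column 'payments_x2', we get 212.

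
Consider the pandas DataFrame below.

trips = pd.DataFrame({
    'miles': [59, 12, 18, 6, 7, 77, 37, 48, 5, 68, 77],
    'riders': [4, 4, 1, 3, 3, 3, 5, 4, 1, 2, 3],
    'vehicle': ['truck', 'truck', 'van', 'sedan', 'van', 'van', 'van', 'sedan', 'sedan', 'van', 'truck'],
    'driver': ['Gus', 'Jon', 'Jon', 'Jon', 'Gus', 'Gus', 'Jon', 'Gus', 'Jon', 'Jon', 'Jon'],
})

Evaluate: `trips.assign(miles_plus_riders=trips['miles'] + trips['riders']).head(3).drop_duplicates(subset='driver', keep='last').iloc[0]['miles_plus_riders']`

63

add column miles_plus_riders = trips['miles'] + trips['riders']:
    miles  riders vehicle driver  miles_plus_riders
0      59       4   truck    Gus                 63
1      12       4   truck    Jon                 16
2      18       1     van    Jon                 19
3       6       3   sedan    Jon                  9
4       7       3     van    Gus                 10
5      77       3     van    Gus                 80
6      37       5     van    Jon                 42
7      48       4   sedan    Gus                 52
8       5       1   sedan    Jon                  6
9      68       2     van    Jon                 70
10     77       3   truck    Jon                 80
take first 3 rows:
   miles  riders vehicle driver  miles_plus_riders
0     59       4   truck    Gus                 63
1     12       4   truck    Jon                 16
2     18       1     van    Jon                 19
drop duplicate driver (keep=last):
   miles  riders vehicle driver  miles_plus_riders
0     59       4   truck    Gus                 63
2     18       1     van    Jon                 19
Reading off the value at position 0, column 'miles_plus_riders', we get 63.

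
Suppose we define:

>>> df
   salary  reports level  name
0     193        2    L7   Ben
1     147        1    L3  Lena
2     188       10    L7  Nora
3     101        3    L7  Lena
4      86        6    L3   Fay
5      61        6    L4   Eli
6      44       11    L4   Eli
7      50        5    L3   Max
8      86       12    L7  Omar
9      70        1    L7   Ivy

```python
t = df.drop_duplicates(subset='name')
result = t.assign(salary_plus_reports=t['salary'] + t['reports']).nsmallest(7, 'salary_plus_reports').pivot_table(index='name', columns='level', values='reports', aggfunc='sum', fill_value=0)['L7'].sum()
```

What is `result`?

drop duplicate name (keep=first):
   salary  reports level  name
0     193        2    L7   Ben
1     147        1    L3  Lena
2     188       10    L7  Nora
4      86        6    L3   Fay
5      61        6    L4   Eli
7      50        5    L3   Max
8      86       12    L7  Omar
9      70        1    L7   Ivy
add column salary_plus_reports = t['salary'] + t['reports']:
   salary  reports level  name  salary_plus_reports
0     193        2    L7   Ben                  195
1     147        1    L3  Lena                  148
2     188       10    L7  Nora                  198
4      86        6    L3   Fay                   92
5      61        6    L4   Eli                   67
7      50        5    L3   Max                   55
8      86       12    L7  Omar                   98
9      70        1    L7   Ivy                   71
take 7 rows with smallest salary_plus_reports:
   salary  reports level  name  salary_plus_reports
7      50        5    L3   Max                   55
5      61        6    L4   Eli                   67
9      70        1    L7   Ivy                   71
4      86        6    L3   Fay                   92
8      86       12    L7  Omar                   98
1     147        1    L3  Lena                  148
0     193        2    L7   Ben                  195
pivot: rows=name, cols=level, sum(reports):
level  L3  L4  L7
name             
Ben     0   0   2
Eli     0   6   0
Fay     6   0   0
Ivy     0   0   1
Lena    1   0   0
Max     5   0   0
Omar    0   0  12
Reading off the sum of column 'L7', we get 15.

15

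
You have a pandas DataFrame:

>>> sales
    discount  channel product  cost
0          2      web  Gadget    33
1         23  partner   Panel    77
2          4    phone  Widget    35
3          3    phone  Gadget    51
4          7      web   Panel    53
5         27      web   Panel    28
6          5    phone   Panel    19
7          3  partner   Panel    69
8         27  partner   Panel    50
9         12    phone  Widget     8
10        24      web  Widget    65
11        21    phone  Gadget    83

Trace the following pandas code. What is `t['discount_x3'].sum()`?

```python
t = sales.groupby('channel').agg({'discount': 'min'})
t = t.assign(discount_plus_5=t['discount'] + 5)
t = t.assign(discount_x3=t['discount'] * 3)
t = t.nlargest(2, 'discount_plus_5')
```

18

group by channel, min of discount:
         discount
channel          
partner         3
phone           3
web             2
add column discount_plus_5 = t['discount'] + 5:
         discount  discount_plus_5
channel                           
partner         3                8
phone           3                8
web             2                7
add column discount_x3 = t['discount'] * 3:
         discount  discount_plus_5  discount_x3
channel                                        
partner         3                8            9
phone           3                8            9
web             2                7            6
take 2 rows with largest discount_plus_5:
         discount  discount_plus_5  discount_x3
channel                                        
partner         3                8            9
phone           3                8            9
sum of column 'discount_x3' → 18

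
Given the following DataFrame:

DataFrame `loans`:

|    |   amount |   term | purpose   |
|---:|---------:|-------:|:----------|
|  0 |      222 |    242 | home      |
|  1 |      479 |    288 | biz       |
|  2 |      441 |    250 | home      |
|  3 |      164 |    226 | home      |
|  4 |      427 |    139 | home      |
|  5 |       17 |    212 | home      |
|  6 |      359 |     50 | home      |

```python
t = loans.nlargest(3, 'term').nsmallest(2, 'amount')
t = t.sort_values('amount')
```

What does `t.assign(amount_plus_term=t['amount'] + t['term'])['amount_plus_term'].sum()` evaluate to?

1155

take 3 rows with largest term:
   amount  term purpose
1     479   288     biz
2     441   250    home
0     222   242    home
take 2 rows with smallest amount:
   amount  term purpose
0     222   242    home
2     441   250    home
sort by amount:
   amount  term purpose
0     222   242    home
2     441   250    home
add column amount_plus_term = t['amount'] + t['term']:
   amount  term purpose  amount_plus_term
0     222   242    home               464
2     441   250    home               691
Finally, sum of column 'amount_plus_term' = 1155.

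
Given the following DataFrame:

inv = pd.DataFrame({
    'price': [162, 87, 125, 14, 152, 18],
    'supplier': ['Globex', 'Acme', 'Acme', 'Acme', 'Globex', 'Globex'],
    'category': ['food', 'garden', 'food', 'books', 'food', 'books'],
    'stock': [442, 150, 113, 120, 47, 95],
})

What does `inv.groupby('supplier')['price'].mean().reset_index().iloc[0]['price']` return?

75.3333333333

group by supplier, mean of price:
supplier
Acme       75.333333
Globex    110.666667
Name: price, dtype: float64
reset_index():
  supplier       price
0     Acme   75.333333
1   Globex  110.666667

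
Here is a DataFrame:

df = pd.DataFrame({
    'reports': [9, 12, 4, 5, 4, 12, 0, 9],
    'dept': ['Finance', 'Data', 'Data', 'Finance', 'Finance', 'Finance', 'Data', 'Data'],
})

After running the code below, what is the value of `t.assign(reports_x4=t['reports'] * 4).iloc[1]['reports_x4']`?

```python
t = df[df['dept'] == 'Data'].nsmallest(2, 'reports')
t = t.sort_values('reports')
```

16

filter rows where dept == 'Data':
   reports  dept
1       12  Data
2        4  Data
6        0  Data
7        9  Data
take 2 rows with smallest reports:
   reports  dept
6        0  Data
2        4  Data
sort by reports:
   reports  dept
6        0  Data
2        4  Data
add column reports_x4 = t['reports'] * 4:
   reports  dept  reports_x4
6        0  Data           0
2        4  Data          16
Hence 16.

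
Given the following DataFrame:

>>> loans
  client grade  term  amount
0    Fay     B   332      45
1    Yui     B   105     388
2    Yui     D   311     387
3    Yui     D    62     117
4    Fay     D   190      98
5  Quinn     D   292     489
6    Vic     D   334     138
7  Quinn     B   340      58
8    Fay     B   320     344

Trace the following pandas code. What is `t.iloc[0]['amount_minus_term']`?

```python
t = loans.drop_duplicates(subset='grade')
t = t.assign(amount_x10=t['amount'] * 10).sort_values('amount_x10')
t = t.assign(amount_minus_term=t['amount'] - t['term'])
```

drop duplicate grade (keep=first):
  client grade  term  amount
0    Fay     B   332      45
2    Yui     D   311     387
add column amount_x10 = t['amount'] * 10:
  client grade  term  amount  amount_x10
0    Fay     B   332      45         450
2    Yui     D   311     387        3870
sort by amount_x10:
  client grade  term  amount  amount_x10
0    Fay     B   332      45         450
2    Yui     D   311     387        3870
add column amount_minus_term = t['amount'] - t['term']:
  client grade  term  amount  amount_x10  amount_minus_term
0    Fay     B   332      45         450               -287
2    Yui     D   311     387        3870                 76
Finally, value at position 0, column 'amount_minus_term' = -287.

-287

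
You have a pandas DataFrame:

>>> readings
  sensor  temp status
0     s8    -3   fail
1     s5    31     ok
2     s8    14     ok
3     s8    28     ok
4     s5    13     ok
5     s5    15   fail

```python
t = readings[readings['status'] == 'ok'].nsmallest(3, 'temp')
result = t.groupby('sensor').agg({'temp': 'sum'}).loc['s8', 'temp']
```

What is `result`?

42

filter rows where status == 'ok':
  sensor  temp status
1     s5    31     ok
2     s8    14     ok
3     s8    28     ok
4     s5    13     ok
take 3 rows with smallest temp:
  sensor  temp status
4     s5    13     ok
2     s8    14     ok
3     s8    28     ok
group by sensor, sum of temp:
        temp
sensor      
s5        13
s8        42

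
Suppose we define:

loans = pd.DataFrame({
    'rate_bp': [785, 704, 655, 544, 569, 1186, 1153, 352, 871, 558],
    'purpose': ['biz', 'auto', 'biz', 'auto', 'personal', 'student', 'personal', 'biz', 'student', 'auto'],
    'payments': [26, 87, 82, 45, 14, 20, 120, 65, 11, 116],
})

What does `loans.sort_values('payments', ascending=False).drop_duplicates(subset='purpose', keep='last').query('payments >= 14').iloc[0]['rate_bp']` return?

sort by payments descending:
   rate_bp   purpose  payments
6     1153  personal       120
9      558      auto       116
1      704      auto        87
2      655       biz        82
7      352       biz        65
3      544      auto        45
0      785       biz        26
5     1186   student        20
4      569  personal        14
8      871   student        11
drop duplicate purpose (keep=last):
   rate_bp   purpose  payments
3      544      auto        45
0      785       biz        26
4      569  personal        14
8      871   student        11
filter rows where payments >= 14:
   rate_bp   purpose  payments
3      544      auto        45
0      785       biz        26
4      569  personal        14
Then the value at position 0, column 'rate_bp': 544

544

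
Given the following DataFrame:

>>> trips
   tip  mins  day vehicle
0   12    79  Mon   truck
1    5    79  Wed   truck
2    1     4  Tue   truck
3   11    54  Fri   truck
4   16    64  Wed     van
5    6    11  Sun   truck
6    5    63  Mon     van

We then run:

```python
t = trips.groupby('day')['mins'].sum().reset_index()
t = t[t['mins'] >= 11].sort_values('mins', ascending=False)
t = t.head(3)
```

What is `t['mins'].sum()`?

group by day, sum of mins:
day
Fri     54
Mon    142
Sun     11
Tue      4
Wed    143
Name: mins, dtype: int64
reset_index():
   day  mins
0  Fri    54
1  Mon   142
2  Sun    11
3  Tue     4
4  Wed   143
filter rows where mins >= 11:
   day  mins
0  Fri    54
1  Mon   142
2  Sun    11
4  Wed   143
sort by mins descending:
   day  mins
4  Wed   143
1  Mon   142
0  Fri    54
2  Sun    11
take first 3 rows:
   day  mins
4  Wed   143
1  Mon   142
0  Fri    54
Finally, sum of column 'mins' = 339.

339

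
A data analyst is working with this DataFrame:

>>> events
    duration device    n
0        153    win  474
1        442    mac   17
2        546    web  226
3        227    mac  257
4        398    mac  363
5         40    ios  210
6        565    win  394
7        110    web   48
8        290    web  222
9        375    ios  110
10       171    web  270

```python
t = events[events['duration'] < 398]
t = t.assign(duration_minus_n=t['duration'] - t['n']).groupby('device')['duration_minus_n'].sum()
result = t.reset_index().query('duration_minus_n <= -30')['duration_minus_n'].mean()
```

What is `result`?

-175.5

filter rows where duration < 398:
    duration device    n
0        153    win  474
3        227    mac  257
5         40    ios  210
7        110    web   48
8        290    web  222
9        375    ios  110
10       171    web  270
add column duration_minus_n = t['duration'] - t['n']:
    duration device    n  duration_minus_n
0        153    win  474              -321
3        227    mac  257               -30
5         40    ios  210              -170
7        110    web   48                62
8        290    web  222                68
9        375    ios  110               265
10       171    web  270               -99
group by device, sum of duration_minus_n:
device
ios     95
mac    -30
web     31
win   -321
Name: duration_minus_n, dtype: int64
reset_index():
  device  duration_minus_n
0    ios                95
1    mac               -30
2    web                31
3    win              -321
filter rows where duration_minus_n <= -30:
  device  duration_minus_n
1    mac               -30
3    win              -321
Reading off the mean of column 'duration_minus_n', we get -175.5.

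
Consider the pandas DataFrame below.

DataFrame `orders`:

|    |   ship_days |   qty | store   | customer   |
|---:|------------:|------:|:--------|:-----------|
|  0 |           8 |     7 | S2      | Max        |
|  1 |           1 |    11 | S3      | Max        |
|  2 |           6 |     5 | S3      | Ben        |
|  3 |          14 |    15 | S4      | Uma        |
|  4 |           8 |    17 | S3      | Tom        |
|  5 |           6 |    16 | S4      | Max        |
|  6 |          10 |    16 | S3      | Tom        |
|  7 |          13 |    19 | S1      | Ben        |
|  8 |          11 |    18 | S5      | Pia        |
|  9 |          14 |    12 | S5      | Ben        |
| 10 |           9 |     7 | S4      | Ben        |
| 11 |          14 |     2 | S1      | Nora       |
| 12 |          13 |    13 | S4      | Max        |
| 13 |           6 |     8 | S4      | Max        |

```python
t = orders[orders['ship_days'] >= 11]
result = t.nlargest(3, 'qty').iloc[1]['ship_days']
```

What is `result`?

11

filter rows where ship_days >= 11:
    ship_days  qty store customer
3          14   15    S4      Uma
7          13   19    S1      Ben
8          11   18    S5      Pia
9          14   12    S5      Ben
11         14    2    S1     Nora
12         13   13    S4      Max
take 3 rows with largest qty:
   ship_days  qty store customer
7         13   19    S1      Ben
8         11   18    S5      Pia
3         14   15    S4      Uma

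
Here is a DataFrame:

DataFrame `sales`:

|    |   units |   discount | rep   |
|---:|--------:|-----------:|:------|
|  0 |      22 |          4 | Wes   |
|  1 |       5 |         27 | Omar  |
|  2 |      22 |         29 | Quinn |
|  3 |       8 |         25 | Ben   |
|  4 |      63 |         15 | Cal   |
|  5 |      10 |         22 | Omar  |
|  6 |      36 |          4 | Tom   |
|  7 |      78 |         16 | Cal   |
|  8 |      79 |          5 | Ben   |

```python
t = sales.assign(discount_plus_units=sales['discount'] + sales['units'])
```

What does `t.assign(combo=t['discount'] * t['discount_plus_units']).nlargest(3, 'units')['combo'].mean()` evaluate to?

1031.33333333

add column discount_plus_units = sales['discount'] + sales['units']:
   units  discount    rep  discount_plus_units
0     22         4    Wes                   26
1      5        27   Omar                   32
2     22        29  Quinn                   51
3      8        25    Ben                   33
4     63        15    Cal                   78
5     10        22   Omar                   32
6     36         4    Tom                   40
7     78        16    Cal                   94
8     79         5    Ben                   84
add column combo = t['discount'] * t['discount_plus_units']:
   units  discount    rep  discount_plus_units  combo
0     22         4    Wes                   26    104
1      5        27   Omar                   32    864
2     22        29  Quinn                   51   1479
3      8        25    Ben                   33    825
4     63        15    Cal                   78   1170
5     10        22   Omar                   32    704
6     36         4    Tom                   40    160
7     78        16    Cal                   94   1504
8     79         5    Ben                   84    420
take 3 rows with largest units:
   units  discount  rep  discount_plus_units  combo
8     79         5  Ben                   84    420
7     78        16  Cal                   94   1504
4     63        15  Cal                   78   1170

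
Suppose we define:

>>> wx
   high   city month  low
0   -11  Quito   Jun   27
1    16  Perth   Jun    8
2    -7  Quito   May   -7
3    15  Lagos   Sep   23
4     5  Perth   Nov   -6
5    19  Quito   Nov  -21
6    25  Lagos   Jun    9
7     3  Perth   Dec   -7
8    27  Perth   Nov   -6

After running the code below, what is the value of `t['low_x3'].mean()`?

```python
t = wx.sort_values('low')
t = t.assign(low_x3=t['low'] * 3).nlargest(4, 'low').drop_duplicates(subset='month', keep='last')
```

46.5

sort by low:
   high   city month  low
5    19  Quito   Nov  -21
2    -7  Quito   May   -7
7     3  Perth   Dec   -7
4     5  Perth   Nov   -6
8    27  Perth   Nov   -6
1    16  Perth   Jun    8
6    25  Lagos   Jun    9
3    15  Lagos   Sep   23
0   -11  Quito   Jun   27
add column low_x3 = t['low'] * 3:
   high   city month  low  low_x3
5    19  Quito   Nov  -21     -63
2    -7  Quito   May   -7     -21
7     3  Perth   Dec   -7     -21
4     5  Perth   Nov   -6     -18
8    27  Perth   Nov   -6     -18
1    16  Perth   Jun    8      24
6    25  Lagos   Jun    9      27
3    15  Lagos   Sep   23      69
0   -11  Quito   Jun   27      81
take 4 rows with largest low:
   high   city month  low  low_x3
0   -11  Quito   Jun   27      81
3    15  Lagos   Sep   23      69
6    25  Lagos   Jun    9      27
1    16  Perth   Jun    8      24
drop duplicate month (keep=last):
   high   city month  low  low_x3
3    15  Lagos   Sep   23      69
1    16  Perth   Jun    8      24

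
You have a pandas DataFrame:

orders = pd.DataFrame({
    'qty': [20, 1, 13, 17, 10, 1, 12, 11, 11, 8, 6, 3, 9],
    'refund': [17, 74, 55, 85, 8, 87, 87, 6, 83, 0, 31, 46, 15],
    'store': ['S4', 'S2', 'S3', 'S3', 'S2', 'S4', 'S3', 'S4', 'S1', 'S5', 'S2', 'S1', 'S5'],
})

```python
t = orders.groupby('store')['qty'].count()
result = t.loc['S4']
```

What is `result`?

group by store, count of qty:
store
S1    2
S2    3
S3    3
S4    3
S5    2
Name: qty, dtype: int64
Finally, value at index 'S4' = 3.

3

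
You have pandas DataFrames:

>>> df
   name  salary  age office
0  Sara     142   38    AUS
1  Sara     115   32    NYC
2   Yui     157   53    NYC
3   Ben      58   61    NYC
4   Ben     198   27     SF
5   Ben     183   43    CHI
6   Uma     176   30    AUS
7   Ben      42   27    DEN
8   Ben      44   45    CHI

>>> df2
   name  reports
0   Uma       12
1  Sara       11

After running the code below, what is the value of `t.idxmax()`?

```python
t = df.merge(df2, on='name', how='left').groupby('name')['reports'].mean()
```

merge on 'name' (how='left') → 9 rows:
   name  salary  age office  reports
0  Sara     142   38    AUS     11.0
1  Sara     115   32    NYC     11.0
2   Yui     157   53    NYC      NaN
3   Ben      58   61    NYC      NaN
4   Ben     198   27     SF      NaN
5   Ben     183   43    CHI      NaN
6   Uma     176   30    AUS     12.0
7   Ben      42   27    DEN      NaN
8   Ben      44   45    CHI      NaN
group by name, mean of reports:
name
Ben      NaN
Sara    11.0
Uma     12.0
Yui      NaN
Name: reports, dtype: float64

Uma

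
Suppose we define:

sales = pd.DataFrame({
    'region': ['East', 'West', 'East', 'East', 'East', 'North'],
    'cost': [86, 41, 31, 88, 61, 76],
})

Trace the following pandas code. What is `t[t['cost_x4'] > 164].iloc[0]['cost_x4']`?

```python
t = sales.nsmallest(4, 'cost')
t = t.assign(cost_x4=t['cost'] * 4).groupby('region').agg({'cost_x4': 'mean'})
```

take 4 rows with smallest cost:
  region  cost
2   East    31
1   West    41
4   East    61
5  North    76
add column cost_x4 = t['cost'] * 4:
  region  cost  cost_x4
2   East    31      124
1   West    41      164
4   East    61      244
5  North    76      304
group by region, mean of cost_x4:
        cost_x4
region         
East      184.0
North     304.0
West      164.0
filter rows where cost_x4 > 164:
        cost_x4
region         
East      184.0
North     304.0

184.0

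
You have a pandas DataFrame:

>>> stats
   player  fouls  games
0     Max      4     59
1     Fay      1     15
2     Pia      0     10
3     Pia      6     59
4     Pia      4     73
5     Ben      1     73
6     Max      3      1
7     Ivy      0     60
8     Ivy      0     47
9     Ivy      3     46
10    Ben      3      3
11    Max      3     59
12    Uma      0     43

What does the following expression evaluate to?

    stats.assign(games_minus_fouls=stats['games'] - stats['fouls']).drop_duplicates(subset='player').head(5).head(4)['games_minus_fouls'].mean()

37.75

add column games_minus_fouls = stats['games'] - stats['fouls']:
   player  fouls  games  games_minus_fouls
0     Max      4     59                 55
1     Fay      1     15                 14
2     Pia      0     10                 10
3     Pia      6     59                 53
4     Pia      4     73                 69
5     Ben      1     73                 72
6     Max      3      1                 -2
7     Ivy      0     60                 60
8     Ivy      0     47                 47
9     Ivy      3     46                 43
10    Ben      3      3                  0
11    Max      3     59                 56
12    Uma      0     43                 43
drop duplicate player (keep=first):
   player  fouls  games  games_minus_fouls
0     Max      4     59                 55
1     Fay      1     15                 14
2     Pia      0     10                 10
5     Ben      1     73                 72
7     Ivy      0     60                 60
12    Uma      0     43                 43
take first 5 rows:
  player  fouls  games  games_minus_fouls
0    Max      4     59                 55
1    Fay      1     15                 14
2    Pia      0     10                 10
5    Ben      1     73                 72
7    Ivy      0     60                 60
take first 4 rows:
  player  fouls  games  games_minus_fouls
0    Max      4     59                 55
1    Fay      1     15                 14
2    Pia      0     10                 10
5    Ben      1     73                 72
Then the mean of column 'games_minus_fouls': 37.75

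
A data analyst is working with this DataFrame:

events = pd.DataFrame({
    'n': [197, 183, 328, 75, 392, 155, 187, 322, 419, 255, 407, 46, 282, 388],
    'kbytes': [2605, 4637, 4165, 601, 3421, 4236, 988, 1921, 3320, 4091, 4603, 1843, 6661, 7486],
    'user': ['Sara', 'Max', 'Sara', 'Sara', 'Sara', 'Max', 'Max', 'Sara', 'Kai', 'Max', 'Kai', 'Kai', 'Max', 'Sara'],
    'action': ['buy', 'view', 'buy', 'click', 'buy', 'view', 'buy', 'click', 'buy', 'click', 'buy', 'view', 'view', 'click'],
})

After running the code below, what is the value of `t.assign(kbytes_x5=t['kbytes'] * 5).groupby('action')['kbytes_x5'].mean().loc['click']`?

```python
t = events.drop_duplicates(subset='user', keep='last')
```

37430.0

drop duplicate user (keep=last):
      n  kbytes  user action
11   46    1843   Kai   view
12  282    6661   Max   view
13  388    7486  Sara  click
add column kbytes_x5 = t['kbytes'] * 5:
      n  kbytes  user action  kbytes_x5
11   46    1843   Kai   view       9215
12  282    6661   Max   view      33305
13  388    7486  Sara  click      37430
group by action, mean of kbytes_x5:
action
click    37430.0
view     21260.0
Name: kbytes_x5, dtype: float64
The value at index 'click' is 37430.0.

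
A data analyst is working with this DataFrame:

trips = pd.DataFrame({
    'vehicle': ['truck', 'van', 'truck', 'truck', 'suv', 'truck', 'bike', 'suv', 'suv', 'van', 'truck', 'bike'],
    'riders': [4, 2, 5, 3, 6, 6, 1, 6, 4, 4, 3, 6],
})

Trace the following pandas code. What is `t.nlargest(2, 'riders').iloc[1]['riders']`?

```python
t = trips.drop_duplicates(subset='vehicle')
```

4

drop duplicate vehicle (keep=first):
  vehicle  riders
0   truck       4
1     van       2
4     suv       6
6    bike       1
take 2 rows with largest riders:
  vehicle  riders
4     suv       6
0   truck       4
Finally, value at position 1, column 'riders' = 4.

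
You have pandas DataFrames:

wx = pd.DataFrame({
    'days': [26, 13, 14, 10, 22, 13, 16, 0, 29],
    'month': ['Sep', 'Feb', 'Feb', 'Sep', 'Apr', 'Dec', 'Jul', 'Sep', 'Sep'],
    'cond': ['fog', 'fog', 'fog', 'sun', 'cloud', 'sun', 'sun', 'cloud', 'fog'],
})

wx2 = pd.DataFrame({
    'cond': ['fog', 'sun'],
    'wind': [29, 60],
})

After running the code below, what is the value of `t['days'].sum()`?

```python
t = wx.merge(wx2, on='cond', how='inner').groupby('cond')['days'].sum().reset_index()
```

merge on 'cond' (how='inner') → 7 rows:
   days month cond  wind
0    26   Sep  fog    29
1    13   Feb  fog    29
2    14   Feb  fog    29
3    10   Sep  sun    60
4    13   Dec  sun    60
5    16   Jul  sun    60
6    29   Sep  fog    29
group by cond, sum of days:
cond
fog    82
sun    39
Name: days, dtype: int64
reset_index():
  cond  days
0  fog    82
1  sun    39

121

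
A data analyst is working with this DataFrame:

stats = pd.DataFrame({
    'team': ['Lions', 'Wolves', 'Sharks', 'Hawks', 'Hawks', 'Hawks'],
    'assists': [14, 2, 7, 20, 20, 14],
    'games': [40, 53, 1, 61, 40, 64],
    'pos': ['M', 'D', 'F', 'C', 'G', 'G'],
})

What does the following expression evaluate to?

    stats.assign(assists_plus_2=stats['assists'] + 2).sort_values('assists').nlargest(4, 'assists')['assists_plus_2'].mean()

19.0

add column assists_plus_2 = stats['assists'] + 2:
     team  assists  games pos  assists_plus_2
0   Lions       14     40   M              16
1  Wolves        2     53   D               4
2  Sharks        7      1   F               9
3   Hawks       20     61   C              22
4   Hawks       20     40   G              22
5   Hawks       14     64   G              16
sort by assists:
     team  assists  games pos  assists_plus_2
1  Wolves        2     53   D               4
2  Sharks        7      1   F               9
0   Lions       14     40   M              16
5   Hawks       14     64   G              16
3   Hawks       20     61   C              22
4   Hawks       20     40   G              22
take 4 rows with largest assists:
    team  assists  games pos  assists_plus_2
3  Hawks       20     61   C              22
4  Hawks       20     40   G              22
0  Lions       14     40   M              16
5  Hawks       14     64   G              16
Finally, mean of column 'assists_plus_2' = 19.0.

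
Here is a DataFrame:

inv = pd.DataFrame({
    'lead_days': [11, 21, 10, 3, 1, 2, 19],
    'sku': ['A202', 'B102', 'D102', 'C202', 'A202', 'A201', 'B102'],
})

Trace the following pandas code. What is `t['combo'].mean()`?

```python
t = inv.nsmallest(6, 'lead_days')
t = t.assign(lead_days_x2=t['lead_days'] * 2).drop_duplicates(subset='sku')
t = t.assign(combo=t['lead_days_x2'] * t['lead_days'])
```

190.0

take 6 rows with smallest lead_days:
   lead_days   sku
4          1  A202
5          2  A201
3          3  C202
2         10  D102
0         11  A202
6         19  B102
add column lead_days_x2 = t['lead_days'] * 2:
   lead_days   sku  lead_days_x2
4          1  A202             2
5          2  A201             4
3          3  C202             6
2         10  D102            20
0         11  A202            22
6         19  B102            38
drop duplicate sku (keep=first):
   lead_days   sku  lead_days_x2
4          1  A202             2
5          2  A201             4
3          3  C202             6
2         10  D102            20
6         19  B102            38
add column combo = t['lead_days_x2'] * t['lead_days']:
   lead_days   sku  lead_days_x2  combo
4          1  A202             2      2
5          2  A201             4      8
3          3  C202             6     18
2         10  D102            20    200
6         19  B102            38    722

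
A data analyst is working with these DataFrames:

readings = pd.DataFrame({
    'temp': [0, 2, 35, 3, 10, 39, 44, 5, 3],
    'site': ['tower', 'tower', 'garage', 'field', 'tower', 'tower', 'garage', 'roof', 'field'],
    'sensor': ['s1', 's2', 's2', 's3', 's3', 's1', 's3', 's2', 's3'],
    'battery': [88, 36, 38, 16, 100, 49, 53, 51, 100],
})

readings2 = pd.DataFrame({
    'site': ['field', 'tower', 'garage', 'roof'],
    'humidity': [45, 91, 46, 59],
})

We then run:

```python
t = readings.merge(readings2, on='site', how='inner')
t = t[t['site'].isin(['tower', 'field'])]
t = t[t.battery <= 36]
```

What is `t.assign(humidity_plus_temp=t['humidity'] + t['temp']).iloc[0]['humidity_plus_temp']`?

merge on 'site' (how='inner') → 9 rows:
   temp    site sensor  battery  humidity
0     0   tower     s1       88        91
1     2   tower     s2       36        91
2    35  garage     s2       38        46
3     3   field     s3       16        45
4    10   tower     s3      100        91
5    39   tower     s1       49        91
6    44  garage     s3       53        46
7     5    roof     s2       51        59
8     3   field     s3      100        45
filter rows where site in ['tower', 'field']:
   temp   site sensor  battery  humidity
0     0  tower     s1       88        91
1     2  tower     s2       36        91
3     3  field     s3       16        45
4    10  tower     s3      100        91
5    39  tower     s1       49        91
8     3  field     s3      100        45
filter rows where battery <= 36:
   temp   site sensor  battery  humidity
1     2  tower     s2       36        91
3     3  field     s3       16        45
add column humidity_plus_temp = t['humidity'] + t['temp']:
   temp   site sensor  battery  humidity  humidity_plus_temp
1     2  tower     s2       36        91                  93
3     3  field     s3       16        45                  48

93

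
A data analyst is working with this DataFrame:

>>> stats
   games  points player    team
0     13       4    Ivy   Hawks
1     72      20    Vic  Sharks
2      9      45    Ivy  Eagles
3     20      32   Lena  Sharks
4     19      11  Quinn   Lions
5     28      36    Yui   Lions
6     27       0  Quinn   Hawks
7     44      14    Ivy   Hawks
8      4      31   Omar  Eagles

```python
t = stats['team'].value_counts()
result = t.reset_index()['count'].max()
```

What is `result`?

value_counts of team:
team
Hawks     3
Sharks    2
Eagles    2
Lions     2
Name: count, dtype: int64
reset_index():
     team  count
0   Hawks      3
1  Sharks      2
2  Eagles      2
3   Lions      2
max of column 'count' → 3

3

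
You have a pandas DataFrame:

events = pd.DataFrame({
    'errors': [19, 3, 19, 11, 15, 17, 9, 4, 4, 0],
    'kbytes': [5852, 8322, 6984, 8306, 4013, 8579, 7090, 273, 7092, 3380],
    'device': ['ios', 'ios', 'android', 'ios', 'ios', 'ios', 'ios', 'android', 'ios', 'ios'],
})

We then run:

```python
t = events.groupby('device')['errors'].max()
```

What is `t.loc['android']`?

group by device, max of errors:
device
android    19
ios        19
Name: errors, dtype: int64

19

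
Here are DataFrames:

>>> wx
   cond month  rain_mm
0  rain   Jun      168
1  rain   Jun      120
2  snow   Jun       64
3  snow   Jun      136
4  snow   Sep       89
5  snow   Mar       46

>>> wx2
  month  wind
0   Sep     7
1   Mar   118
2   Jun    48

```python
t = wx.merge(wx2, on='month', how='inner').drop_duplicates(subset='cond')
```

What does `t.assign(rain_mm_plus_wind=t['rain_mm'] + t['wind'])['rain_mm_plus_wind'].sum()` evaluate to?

328

merge on 'month' (how='inner') → 6 rows:
   cond month  rain_mm  wind
0  rain   Jun      168    48
1  rain   Jun      120    48
2  snow   Jun       64    48
3  snow   Jun      136    48
4  snow   Sep       89     7
5  snow   Mar       46   118
drop duplicate cond (keep=first):
   cond month  rain_mm  wind
0  rain   Jun      168    48
2  snow   Jun       64    48
add column rain_mm_plus_wind = t['rain_mm'] + t['wind']:
   cond month  rain_mm  wind  rain_mm_plus_wind
0  rain   Jun      168    48                216
2  snow   Jun       64    48                112
Reading off the sum of column 'rain_mm_plus_wind', we get 328.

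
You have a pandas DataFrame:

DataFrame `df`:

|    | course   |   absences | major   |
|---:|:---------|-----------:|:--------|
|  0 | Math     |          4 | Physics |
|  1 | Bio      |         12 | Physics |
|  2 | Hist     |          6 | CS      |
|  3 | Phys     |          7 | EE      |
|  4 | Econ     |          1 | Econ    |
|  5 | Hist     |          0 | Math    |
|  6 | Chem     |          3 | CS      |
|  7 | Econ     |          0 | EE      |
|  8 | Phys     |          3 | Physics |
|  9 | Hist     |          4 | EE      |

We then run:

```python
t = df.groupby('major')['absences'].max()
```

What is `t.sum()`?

26

group by major, max of absences:
major
CS          6
EE          7
Econ        1
Math        0
Physics    12
Name: absences, dtype: int64
Then the sum of the resulting series: 26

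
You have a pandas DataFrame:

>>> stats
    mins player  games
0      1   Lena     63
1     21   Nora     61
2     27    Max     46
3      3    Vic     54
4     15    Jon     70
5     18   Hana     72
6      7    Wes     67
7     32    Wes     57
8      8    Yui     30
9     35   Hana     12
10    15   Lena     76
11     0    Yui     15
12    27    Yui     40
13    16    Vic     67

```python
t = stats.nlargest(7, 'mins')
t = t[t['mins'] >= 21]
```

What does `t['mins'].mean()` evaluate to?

take 7 rows with largest mins:
    mins player  games
9     35   Hana     12
7     32    Wes     57
2     27    Max     46
12    27    Yui     40
1     21   Nora     61
5     18   Hana     72
13    16    Vic     67
filter rows where mins >= 21:
    mins player  games
9     35   Hana     12
7     32    Wes     57
2     27    Max     46
12    27    Yui     40
1     21   Nora     61
mean of column 'mins' → 28.4

28.4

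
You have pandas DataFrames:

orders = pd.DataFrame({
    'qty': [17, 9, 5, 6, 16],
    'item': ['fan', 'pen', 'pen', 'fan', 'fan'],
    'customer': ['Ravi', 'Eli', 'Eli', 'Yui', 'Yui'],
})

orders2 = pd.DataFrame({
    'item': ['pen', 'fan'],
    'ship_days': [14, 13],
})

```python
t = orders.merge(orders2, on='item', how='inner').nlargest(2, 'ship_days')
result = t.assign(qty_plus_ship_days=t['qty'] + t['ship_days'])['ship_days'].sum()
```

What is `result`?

28

merge on 'item' (how='inner') → 5 rows:
   qty item customer  ship_days
0   17  fan     Ravi         13
1    9  pen      Eli         14
2    5  pen      Eli         14
3    6  fan      Yui         13
4   16  fan      Yui         13
take 2 rows with largest ship_days:
   qty item customer  ship_days
1    9  pen      Eli         14
2    5  pen      Eli         14
add column qty_plus_ship_days = t['qty'] + t['ship_days']:
   qty item customer  ship_days  qty_plus_ship_days
1    9  pen      Eli         14                  23
2    5  pen      Eli         14                  19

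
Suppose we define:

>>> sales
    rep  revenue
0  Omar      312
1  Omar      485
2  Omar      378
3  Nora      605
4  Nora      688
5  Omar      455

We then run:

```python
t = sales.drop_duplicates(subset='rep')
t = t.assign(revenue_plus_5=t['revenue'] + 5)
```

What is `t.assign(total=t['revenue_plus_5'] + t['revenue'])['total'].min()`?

drop duplicate rep (keep=first):
    rep  revenue
0  Omar      312
3  Nora      605
add column revenue_plus_5 = t['revenue'] + 5:
    rep  revenue  revenue_plus_5
0  Omar      312             317
3  Nora      605             610
add column total = t['revenue_plus_5'] + t['revenue']:
    rep  revenue  revenue_plus_5  total
0  Omar      312             317    629
3  Nora      605             610   1215

629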